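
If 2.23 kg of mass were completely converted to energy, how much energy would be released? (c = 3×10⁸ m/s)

Using E = mc²:
c² = (3×10⁸)² = 9×10¹⁶ m²/s²
E = 2.23 × 9×10¹⁶ = 2.007×10¹⁷ J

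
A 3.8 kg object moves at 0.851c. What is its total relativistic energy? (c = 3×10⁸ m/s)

γ = 1/√(1 - 0.851²) = 1.904
mc² = 3.8 × (3×10⁸)² = 3.420×10¹⁷ J
E = γmc² = 1.904 × 3.420×10¹⁷ = 6.512×10¹⁷ J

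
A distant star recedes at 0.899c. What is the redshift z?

β = 0.899
(1+β)/(1-β) = 1.899/0.101 = 18.80
√(18.80) = 4.336
z = 4.336 - 1 = 3.336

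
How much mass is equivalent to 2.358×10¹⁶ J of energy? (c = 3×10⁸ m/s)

From E = mc², we get m = E/c²
c² = (3×10⁸)² = 9×10¹⁶ m²/s²
m = 2.358×10¹⁶ / 9×10¹⁶ = 0.2620 kg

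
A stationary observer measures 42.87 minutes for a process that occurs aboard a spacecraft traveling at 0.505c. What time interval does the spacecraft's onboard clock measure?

Dilated time Δt = 42.87 minutes
γ = 1/√(1 - 0.505²) = 1.1586
Δt₀ = Δt/γ = 42.87/1.1586 = 37.00 minutes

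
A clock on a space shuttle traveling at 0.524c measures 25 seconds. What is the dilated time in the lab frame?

Proper time Δt₀ = 25 seconds
γ = 1/√(1 - 0.524²) = 1.174
Δt = γΔt₀ = 1.174 × 25 = 29.35 seconds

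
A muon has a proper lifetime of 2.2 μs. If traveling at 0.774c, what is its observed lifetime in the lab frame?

Proper lifetime τ₀ = 2.2 μs
γ = 1/√(1 - 0.774²) = 1.579
τ = γτ₀ = 1.579 × 2.2 μs = 3.474 μs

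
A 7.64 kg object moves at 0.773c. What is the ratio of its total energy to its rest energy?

E = γmc², E₀ = mc²
E/E₀ = γ = 1/√(1 - 0.773²) = 1.576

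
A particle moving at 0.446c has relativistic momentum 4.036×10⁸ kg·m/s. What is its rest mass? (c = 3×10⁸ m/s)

γ = 1/√(1 - 0.446²) = 1.117
v = 0.446 × 3×10⁸ = 1.338×10⁸ m/s
m = p/(γv) = 4.036×10⁸/(1.117 × 1.338×10⁸) = 2.700 kg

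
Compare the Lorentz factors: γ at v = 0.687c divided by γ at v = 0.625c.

γ₁ = 1/√(1 - 0.687²) = 1.376
γ₂ = 1/√(1 - 0.625²) = 1.281
γ₁/γ₂ = 1.376/1.281 = 1.074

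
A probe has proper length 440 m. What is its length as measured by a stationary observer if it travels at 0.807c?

Proper length L₀ = 440 m
γ = 1/√(1 - 0.807²) = 1.6933
L = L₀/γ = 440/1.6933 = 259.8 m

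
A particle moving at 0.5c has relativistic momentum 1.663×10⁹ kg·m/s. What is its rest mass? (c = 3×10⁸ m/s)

γ = 1/√(1 - 0.5²) = 1.1547
v = 0.5 × 3×10⁸ = 1.500×10⁸ m/s
m = p/(γv) = 1.663×10⁹/(1.1547 × 1.500×10⁸) = 9.601 kg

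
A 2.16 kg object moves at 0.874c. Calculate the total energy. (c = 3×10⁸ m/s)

γ = 1/√(1 - 0.874²) = 2.058
mc² = 2.16 × (3×10⁸)² = 1.944×10¹⁷ J
E = γmc² = 2.058 × 1.944×10¹⁷ = 4.001×10¹⁷ J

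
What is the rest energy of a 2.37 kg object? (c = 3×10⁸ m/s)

c² = (3×10⁸)² = 9.000×10¹⁶ m²/s²
E₀ = mc² = 2.37 × 9.000×10¹⁶ = 2.133×10¹⁷ J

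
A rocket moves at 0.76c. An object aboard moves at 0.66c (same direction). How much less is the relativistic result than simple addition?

Classical: u' + v = 0.66 + 0.76 = 1.42c
Relativistic: u = (0.66 + 0.76)/(1 + 0.5016) = 1.42/1.5016 = 0.9457c
Difference: 1.42 - 0.9457 = 0.4743c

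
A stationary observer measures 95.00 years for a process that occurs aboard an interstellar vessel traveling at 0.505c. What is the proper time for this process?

Dilated time Δt = 95.00 years
γ = 1/√(1 - 0.505²) = 1.1586
Δt₀ = Δt/γ = 95.00/1.1586 = 82.00 years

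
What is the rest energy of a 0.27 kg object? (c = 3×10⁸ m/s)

c² = (3×10⁸)² = 9.000×10¹⁶ m²/s²
E₀ = mc² = 0.27 × 9.000×10¹⁶ = 2.430×10¹⁶ J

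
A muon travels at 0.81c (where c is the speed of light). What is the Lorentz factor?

v/c = 0.81, so (v/c)² = 0.6561
1 - (v/c)² = 0.3439
γ = 1/√(0.3439) = 1.705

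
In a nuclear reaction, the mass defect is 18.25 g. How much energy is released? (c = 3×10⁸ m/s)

Convert mass defect: Δm = 18.25 g = 0.01825 kg
E = Δm·c² = 0.01825 × (3×10⁸)²
= 0.01825 × 9×10¹⁶ = 1.643×10¹⁵ J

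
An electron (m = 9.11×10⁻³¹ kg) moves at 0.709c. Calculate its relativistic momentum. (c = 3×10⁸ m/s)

γ = 1/√(1 - 0.709²) = 1.418
v = 0.709 × 3×10⁸ = 2.127×10⁸ m/s
p = γmv = 1.418 × 9.11×10⁻³¹ × 2.127×10⁸ = 2.748×10⁻²² kg·m/s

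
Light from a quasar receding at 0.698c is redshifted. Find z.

β = 0.698
(1+β)/(1-β) = 1.698/0.302 = 5.623
√(5.623) = 2.371
z = 2.371 - 1 = 1.371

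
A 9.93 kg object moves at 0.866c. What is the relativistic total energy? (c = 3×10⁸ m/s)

γ = 1/√(1 - 0.866²) = 2.000
mc² = 9.93 × (3×10⁸)² = 8.937×10¹⁷ J
E = γmc² = 2.000 × 8.937×10¹⁷ = 1.787×10¹⁸ J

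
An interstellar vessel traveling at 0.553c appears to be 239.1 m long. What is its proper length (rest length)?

Contracted length L = 239.1 m
γ = 1/√(1 - 0.553²) = 1.2002
L₀ = γL = 1.2002 × 239.1 = 287.0 m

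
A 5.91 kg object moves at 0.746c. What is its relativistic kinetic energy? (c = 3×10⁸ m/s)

γ = 1/√(1 - 0.746²) = 1.5016
γ - 1 = 0.5016
KE = (γ-1)mc² = 0.5016 × 5.91 × (3×10⁸)² = 2.668×10¹⁷ J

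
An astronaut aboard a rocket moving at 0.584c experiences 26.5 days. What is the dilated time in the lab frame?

Proper time Δt₀ = 26.5 days
γ = 1/√(1 - 0.584²) = 1.232
Δt = γΔt₀ = 1.232 × 26.5 = 32.65 days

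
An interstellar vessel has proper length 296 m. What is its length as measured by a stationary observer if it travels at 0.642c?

Proper length L₀ = 296 m
γ = 1/√(1 - 0.642²) = 1.3043
L = L₀/γ = 296/1.3043 = 226.9 m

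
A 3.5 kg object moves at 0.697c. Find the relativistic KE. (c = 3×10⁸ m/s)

γ = 1/√(1 - 0.697²) = 1.3946
γ - 1 = 0.3946
KE = (γ-1)mc² = 0.3946 × 3.5 × (3×10⁸)² = 1.243×10¹⁷ J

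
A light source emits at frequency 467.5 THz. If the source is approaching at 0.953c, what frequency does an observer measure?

β = v/c = 0.953
(1+β)/(1-β) = 1.953/0.047 = 41.55
Doppler factor = √(41.55) = 6.446
f_obs = 467.5 × 6.446 = 3014 THz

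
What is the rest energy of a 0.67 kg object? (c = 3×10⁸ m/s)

c² = (3×10⁸)² = 9.000×10¹⁶ m²/s²
E₀ = mc² = 0.67 × 9.000×10¹⁶ = 6.030×10¹⁶ J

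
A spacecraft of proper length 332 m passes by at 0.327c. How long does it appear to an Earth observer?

Proper length L₀ = 332 m
γ = 1/√(1 - 0.327²) = 1.0582
L = L₀/γ = 332/1.0582 = 313.7 m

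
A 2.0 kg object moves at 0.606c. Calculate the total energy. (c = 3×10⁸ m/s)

γ = 1/√(1 - 0.606²) = 1.257
mc² = 2.0 × (3×10⁸)² = 1.800×10¹⁷ J
E = γmc² = 1.257 × 1.800×10¹⁷ = 2.263×10¹⁷ J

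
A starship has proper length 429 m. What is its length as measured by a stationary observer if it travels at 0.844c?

Proper length L₀ = 429 m
γ = 1/√(1 - 0.844²) = 1.8645
L = L₀/γ = 429/1.8645 = 230.1 m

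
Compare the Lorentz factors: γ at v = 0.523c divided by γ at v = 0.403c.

γ₁ = 1/√(1 - 0.523²) = 1.1733
γ₂ = 1/√(1 - 0.403²) = 1.0927
γ₁/γ₂ = 1.1733/1.0927 = 1.074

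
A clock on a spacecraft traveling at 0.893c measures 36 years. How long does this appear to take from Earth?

Proper time Δt₀ = 36 years
γ = 1/√(1 - 0.893²) = 2.222
Δt = γΔt₀ = 2.222 × 36 = 79.99 years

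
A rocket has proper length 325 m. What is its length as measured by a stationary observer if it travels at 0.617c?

Proper length L₀ = 325 m
γ = 1/√(1 - 0.617²) = 1.2707
L = L₀/γ = 325/1.2707 = 255.8 m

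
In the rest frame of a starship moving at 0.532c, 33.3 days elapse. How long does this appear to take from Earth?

Proper time Δt₀ = 33.3 days
γ = 1/√(1 - 0.532²) = 1.181
Δt = γΔt₀ = 1.181 × 33.3 = 39.33 days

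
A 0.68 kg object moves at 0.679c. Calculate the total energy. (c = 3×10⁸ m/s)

γ = 1/√(1 - 0.679²) = 1.3621
mc² = 0.68 × (3×10⁸)² = 6.120×10¹⁶ J
E = γmc² = 1.3621 × 6.120×10¹⁶ = 8.336×10¹⁶ J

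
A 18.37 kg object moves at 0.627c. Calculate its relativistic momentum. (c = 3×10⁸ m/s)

γ = 1/√(1 - 0.627²) = 1.2837
v = 0.627 × 3×10⁸ = 1.881×10⁸ m/s
p = γmv = 1.2837 × 18.37 × 1.881×10⁸ = 4.436×10⁹ kg·m/s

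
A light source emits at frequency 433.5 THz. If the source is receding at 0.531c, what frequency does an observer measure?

β = v/c = 0.531
(1-β)/(1+β) = 0.469/1.531 = 0.30634
Doppler factor = √(0.30634) = 0.5535
f_obs = 433.5 × 0.5535 = 239.9 THz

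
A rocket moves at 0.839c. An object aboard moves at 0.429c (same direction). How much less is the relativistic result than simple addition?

Classical: u' + v = 0.429 + 0.839 = 1.268c
Relativistic: u = (0.429 + 0.839)/(1 + 0.359931) = 1.268/1.359931 = 0.9324c
Difference: 1.268 - 0.9324 = 0.3356c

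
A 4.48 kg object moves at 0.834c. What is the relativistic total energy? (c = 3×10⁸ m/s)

γ = 1/√(1 - 0.834²) = 1.81237
mc² = 4.48 × (3×10⁸)² = 4.032×10¹⁷ J
E = γmc² = 1.81237 × 4.032×10¹⁷ = 7.307×10¹⁷ J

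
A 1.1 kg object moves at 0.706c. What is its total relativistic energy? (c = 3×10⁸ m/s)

γ = 1/√(1 - 0.706²) = 1.412
mc² = 1.1 × (3×10⁸)² = 9.900×10¹⁶ J
E = γmc² = 1.412 × 9.900×10¹⁶ = 1.398×10¹⁷ J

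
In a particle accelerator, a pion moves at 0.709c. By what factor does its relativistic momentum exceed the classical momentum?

p_rel = γmv, p_class = mv
Ratio = γ = 1/√(1 - 0.709²)
= 1/√(0.497319) = 1.418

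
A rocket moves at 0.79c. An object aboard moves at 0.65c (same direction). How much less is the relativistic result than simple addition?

Classical: u' + v = 0.65 + 0.79 = 1.44c
Relativistic: u = (0.65 + 0.79)/(1 + 0.5135) = 1.44/1.5135 = 0.9514c
Difference: 1.44 - 0.9514 = 0.4886c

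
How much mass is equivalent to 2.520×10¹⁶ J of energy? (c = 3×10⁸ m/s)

From E = mc², we get m = E/c²
c² = (3×10⁸)² = 9×10¹⁶ m²/s²
m = 2.520×10¹⁶ / 9×10¹⁶ = 0.2800 kg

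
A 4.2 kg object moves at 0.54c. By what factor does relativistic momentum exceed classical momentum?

p_rel = γmv, p_class = mv
Ratio = γ = 1/√(1 - 0.54²) = 1.188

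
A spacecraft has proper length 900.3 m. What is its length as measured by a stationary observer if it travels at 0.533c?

Proper length L₀ = 900.3 m
γ = 1/√(1 - 0.533²) = 1.18187
L = L₀/γ = 900.3/1.18187 = 761.8 m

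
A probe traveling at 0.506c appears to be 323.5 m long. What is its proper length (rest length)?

Contracted length L = 323.5 m
γ = 1/√(1 - 0.506²) = 1.1594
L₀ = γL = 1.1594 × 323.5 = 375.1 m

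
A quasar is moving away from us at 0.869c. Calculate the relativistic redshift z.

β = 0.869
(1+β)/(1-β) = 1.869/0.131 = 14.267
√(14.267) = 3.777
z = 3.777 - 1 = 2.777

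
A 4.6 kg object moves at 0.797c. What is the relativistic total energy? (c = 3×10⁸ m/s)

γ = 1/√(1 - 0.797²) = 1.6557
mc² = 4.6 × (3×10⁸)² = 4.140×10¹⁷ J
E = γmc² = 1.6557 × 4.140×10¹⁷ = 6.855×10¹⁷ J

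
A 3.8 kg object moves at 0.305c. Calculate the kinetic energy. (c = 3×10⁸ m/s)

γ = 1/√(1 - 0.305²) = 1.05003
γ - 1 = 0.05003
KE = (γ-1)mc² = 0.05003 × 3.8 × (3×10⁸)² = 1.711×10¹⁶ J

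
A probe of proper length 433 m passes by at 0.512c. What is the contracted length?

Proper length L₀ = 433 m
γ = 1/√(1 - 0.512²) = 1.1642
L = L₀/γ = 433/1.1642 = 371.9 m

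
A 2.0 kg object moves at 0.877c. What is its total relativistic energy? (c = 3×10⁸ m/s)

γ = 1/√(1 - 0.877²) = 2.081
mc² = 2.0 × (3×10⁸)² = 1.800×10¹⁷ J
E = γmc² = 2.081 × 1.800×10¹⁷ = 3.746×10¹⁷ J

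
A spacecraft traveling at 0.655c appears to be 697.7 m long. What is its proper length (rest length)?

Contracted length L = 697.7 m
γ = 1/√(1 - 0.655²) = 1.3234
L₀ = γL = 1.3234 × 697.7 = 923.3 m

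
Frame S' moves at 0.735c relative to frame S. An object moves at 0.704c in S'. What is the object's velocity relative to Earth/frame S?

u = (u' + v)/(1 + u'v/c²)
Numerator: 0.704 + 0.735 = 1.439
Denominator: 1 + 0.51744 = 1.51744
u = 1.439/1.51744 = 0.9483c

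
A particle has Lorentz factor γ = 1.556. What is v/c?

From γ = 1/√(1 - v²/c²):
1/γ² = 1/1.556² = 0.41303
v²/c² = 1 - 0.41303 = 0.58697
v/c = √(0.58697) = 0.7661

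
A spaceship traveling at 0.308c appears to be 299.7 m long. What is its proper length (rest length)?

Contracted length L = 299.7 m
γ = 1/√(1 - 0.308²) = 1.051
L₀ = γL = 1.051 × 299.7 = 315.0 m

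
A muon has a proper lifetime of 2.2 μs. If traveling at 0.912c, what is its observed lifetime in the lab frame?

Proper lifetime τ₀ = 2.2 μs
γ = 1/√(1 - 0.912²) = 2.4379
τ = γτ₀ = 2.4379 × 2.2 μs = 5.363 μs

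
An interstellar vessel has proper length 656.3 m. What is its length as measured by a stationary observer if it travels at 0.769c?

Proper length L₀ = 656.3 m
γ = 1/√(1 - 0.769²) = 1.5643
L = L₀/γ = 656.3/1.5643 = 419.5 m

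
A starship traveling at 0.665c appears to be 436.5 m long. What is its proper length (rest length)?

Contracted length L = 436.5 m
γ = 1/√(1 - 0.665²) = 1.339
L₀ = γL = 1.339 × 436.5 = 584.5 m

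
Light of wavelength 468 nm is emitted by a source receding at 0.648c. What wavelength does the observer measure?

β = 0.648
Wavelength Doppler factor = √(1.648/0.352) = √(4.682) = 2.164
λ_obs = 468 × 2.164 = 1013 nm (redshift)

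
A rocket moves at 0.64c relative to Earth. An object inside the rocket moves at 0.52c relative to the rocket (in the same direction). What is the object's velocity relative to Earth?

u = (u' + v)/(1 + u'v/c²)
Numerator: 0.52 + 0.64 = 1.16
Denominator: 1 + 0.3328 = 1.3328
u = 1.16/1.3328 = 0.8703c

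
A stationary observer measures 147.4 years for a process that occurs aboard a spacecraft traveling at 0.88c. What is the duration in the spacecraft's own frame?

Dilated time Δt = 147.4 years
γ = 1/√(1 - 0.88²) = 2.1054
Δt₀ = Δt/γ = 147.4/2.1054 = 70.01 years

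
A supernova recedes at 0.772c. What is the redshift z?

β = 0.772
(1+β)/(1-β) = 1.772/0.228 = 7.772
√(7.772) = 2.788
z = 2.788 - 1 = 1.788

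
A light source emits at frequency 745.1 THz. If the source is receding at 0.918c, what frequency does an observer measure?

β = v/c = 0.918
(1-β)/(1+β) = 0.082/1.918 = 0.04275
Doppler factor = √(0.04275) = 0.2068
f_obs = 745.1 × 0.2068 = 154.1 THz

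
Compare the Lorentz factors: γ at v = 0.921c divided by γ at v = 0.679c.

γ₁ = 1/√(1 - 0.921²) = 2.567
γ₂ = 1/√(1 - 0.679²) = 1.362
γ₁/γ₂ = 2.567/1.362 = 1.885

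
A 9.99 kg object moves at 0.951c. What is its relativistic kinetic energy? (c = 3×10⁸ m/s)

γ = 1/√(1 - 0.951²) = 3.234
γ - 1 = 2.234
KE = (γ-1)mc² = 2.234 × 9.99 × (3×10⁸)² = 2.009×10¹⁸ J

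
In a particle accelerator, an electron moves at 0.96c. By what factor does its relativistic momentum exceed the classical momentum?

p_rel = γmv, p_class = mv
Ratio = γ = 1/√(1 - 0.96²)
= 1/√(0.0784) = 3.571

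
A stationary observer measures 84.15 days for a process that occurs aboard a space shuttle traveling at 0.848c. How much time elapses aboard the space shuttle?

Dilated time Δt = 84.15 days
γ = 1/√(1 - 0.848²) = 1.8868
Δt₀ = Δt/γ = 84.15/1.8868 = 44.60 days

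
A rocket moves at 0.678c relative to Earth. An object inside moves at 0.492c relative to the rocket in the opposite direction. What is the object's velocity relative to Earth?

Object's velocity in rocket frame is u' = -0.492c
u = (u' + v)/(1 + u'v/c²) = (v - 0.492)/(1 - 0.492·v/c²)
Numerator: 0.678 - 0.492 = 0.186
Denominator: 1 - 0.333576 = 0.666424
u = 0.186/0.666424 = 0.2791c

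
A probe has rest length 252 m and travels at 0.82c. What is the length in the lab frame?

Proper length L₀ = 252 m
γ = 1/√(1 - 0.82²) = 1.747
L = L₀/γ = 252/1.747 = 144.2 m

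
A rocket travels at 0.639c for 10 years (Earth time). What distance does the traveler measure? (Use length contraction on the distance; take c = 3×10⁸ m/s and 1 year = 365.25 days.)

Earth distance: d = v × t = 0.639c × 10 yr = 6.04959×10¹⁶ m
γ = 1.30004
d' = d/γ = 6.04959×10¹⁶/1.30004 = 4.653×10¹⁶ m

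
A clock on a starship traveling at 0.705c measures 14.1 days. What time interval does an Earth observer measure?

Proper time Δt₀ = 14.1 days
γ = 1/√(1 - 0.705²) = 1.410
Δt = γΔt₀ = 1.410 × 14.1 = 19.88 days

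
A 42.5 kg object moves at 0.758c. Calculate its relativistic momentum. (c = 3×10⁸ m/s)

γ = 1/√(1 - 0.758²) = 1.533
v = 0.758 × 3×10⁸ = 2.274×10⁸ m/s
p = γmv = 1.533 × 42.5 × 2.274×10⁸ = 1.482×10¹⁰ kg·m/s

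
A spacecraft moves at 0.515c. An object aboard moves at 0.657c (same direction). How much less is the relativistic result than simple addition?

Classical: u' + v = 0.657 + 0.515 = 1.172c
Relativistic: u = (0.657 + 0.515)/(1 + 0.338355) = 1.172/1.338355 = 0.8757c
Difference: 1.172 - 0.8757 = 0.2963c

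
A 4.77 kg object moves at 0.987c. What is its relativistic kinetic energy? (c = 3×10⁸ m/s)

γ = 1/√(1 - 0.987²) = 6.222
γ - 1 = 5.222
KE = (γ-1)mc² = 5.222 × 4.77 × (3×10⁸)² = 2.242×10¹⁸ J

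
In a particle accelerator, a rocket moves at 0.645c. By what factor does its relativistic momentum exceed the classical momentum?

p_rel = γmv, p_class = mv
Ratio = γ = 1/√(1 - 0.645²)
= 1/√(0.583975) = 1.309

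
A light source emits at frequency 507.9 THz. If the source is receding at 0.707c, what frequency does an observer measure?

β = v/c = 0.707
(1-β)/(1+β) = 0.293/1.707 = 0.17165
Doppler factor = √(0.17165) = 0.4143
f_obs = 507.9 × 0.4143 = 210.4 THz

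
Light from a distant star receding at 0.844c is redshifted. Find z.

β = 0.844
(1+β)/(1-β) = 1.844/0.156 = 11.82
√(11.82) = 3.438
z = 3.438 - 1 = 2.438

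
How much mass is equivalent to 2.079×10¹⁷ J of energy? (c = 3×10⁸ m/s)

From E = mc², we get m = E/c²
c² = (3×10⁸)² = 9×10¹⁶ m²/s²
m = 2.079×10¹⁷ / 9×10¹⁶ = 2.310 kg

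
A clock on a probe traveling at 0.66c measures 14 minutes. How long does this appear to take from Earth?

Proper time Δt₀ = 14 minutes
γ = 1/√(1 - 0.66²) = 1.3311
Δt = γΔt₀ = 1.3311 × 14 = 18.64 minutes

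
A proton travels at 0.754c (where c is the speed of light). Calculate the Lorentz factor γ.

v/c = 0.754, so (v/c)² = 0.568516
1 - (v/c)² = 0.431484
γ = 1/√(0.431484) = 1.522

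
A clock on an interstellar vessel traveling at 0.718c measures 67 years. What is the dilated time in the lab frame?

Proper time Δt₀ = 67 years
γ = 1/√(1 - 0.718²) = 1.4367
Δt = γΔt₀ = 1.4367 × 67 = 96.26 years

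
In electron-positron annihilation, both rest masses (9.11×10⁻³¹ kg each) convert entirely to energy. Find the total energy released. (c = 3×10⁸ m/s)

Both particles have the same rest mass, so total mass = 2m
E = 2m·c² = 2 × 9.11×10⁻³¹ × (3×10⁸)²
= 2 × 9.11×10⁻³¹ × 9×10¹⁶
= 1.640×10⁻¹³ J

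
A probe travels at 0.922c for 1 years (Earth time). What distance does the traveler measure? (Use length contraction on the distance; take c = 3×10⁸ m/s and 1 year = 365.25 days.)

Earth distance: d = v × t = 0.922c × 1 yr = 8.7288×10¹⁵ m
γ = 2.5827
d' = d/γ = 8.7288×10¹⁵/2.5827 = 3.380×10¹⁵ m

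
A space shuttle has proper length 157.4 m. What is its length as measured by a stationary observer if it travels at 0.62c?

Proper length L₀ = 157.4 m
γ = 1/√(1 - 0.62²) = 1.275
L = L₀/γ = 157.4/1.275 = 123.5 m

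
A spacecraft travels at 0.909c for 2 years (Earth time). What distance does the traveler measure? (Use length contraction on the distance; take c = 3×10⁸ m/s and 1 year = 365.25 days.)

Earth distance: d = v × t = 0.909c × 2 yr = 1.721×10¹⁶ m
γ = 2.399
d' = d/γ = 1.721×10¹⁶/2.399 = 7.174×10¹⁵ m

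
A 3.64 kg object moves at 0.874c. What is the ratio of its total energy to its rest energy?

E = γmc², E₀ = mc²
E/E₀ = γ = 1/√(1 - 0.874²) = 2.058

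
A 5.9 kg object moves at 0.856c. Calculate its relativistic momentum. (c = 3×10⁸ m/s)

γ = 1/√(1 - 0.856²) = 1.9343
v = 0.856 × 3×10⁸ = 2.568×10⁸ m/s
p = γmv = 1.9343 × 5.9 × 2.568×10⁸ = 2.931×10⁹ kg·m/s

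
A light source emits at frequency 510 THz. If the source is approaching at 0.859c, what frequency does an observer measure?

β = v/c = 0.859
(1+β)/(1-β) = 1.859/0.141 = 13.184
Doppler factor = √(13.184) = 3.631
f_obs = 510 × 3.631 = 1852 THz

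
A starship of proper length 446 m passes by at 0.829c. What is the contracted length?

Proper length L₀ = 446 m
γ = 1/√(1 - 0.829²) = 1.788
L = L₀/γ = 446/1.788 = 249.4 m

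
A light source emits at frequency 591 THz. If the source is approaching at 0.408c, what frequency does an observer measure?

β = v/c = 0.408
(1+β)/(1-β) = 1.408/0.592 = 2.3784
Doppler factor = √(2.3784) = 1.5422
f_obs = 591 × 1.5422 = 911.4 THz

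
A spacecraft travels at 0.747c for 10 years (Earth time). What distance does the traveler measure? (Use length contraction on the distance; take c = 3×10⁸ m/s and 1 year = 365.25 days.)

Earth distance: d = v × t = 0.747c × 10 yr = 7.072×10¹⁶ m
γ = 1.504
d' = d/γ = 7.072×10¹⁶/1.504 = 4.702×10¹⁶ m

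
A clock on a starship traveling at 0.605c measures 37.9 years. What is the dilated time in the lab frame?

Proper time Δt₀ = 37.9 years
γ = 1/√(1 - 0.605²) = 1.256
Δt = γΔt₀ = 1.256 × 37.9 = 47.60 years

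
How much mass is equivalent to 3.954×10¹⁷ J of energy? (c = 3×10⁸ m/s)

From E = mc², we get m = E/c²
c² = (3×10⁸)² = 9×10¹⁶ m²/s²
m = 3.954×10¹⁷ / 9×10¹⁶ = 4.393 kg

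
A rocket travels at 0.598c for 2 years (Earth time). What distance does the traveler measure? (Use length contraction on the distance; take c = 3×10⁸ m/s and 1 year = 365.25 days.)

Earth distance: d = v × t = 0.598c × 2 yr = 1.1323×10¹⁶ m
γ = 1.2477
d' = d/γ = 1.1323×10¹⁶/1.2477 = 9.075×10¹⁵ m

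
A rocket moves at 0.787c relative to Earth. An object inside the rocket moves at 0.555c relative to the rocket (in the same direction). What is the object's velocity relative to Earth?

u = (u' + v)/(1 + u'v/c²)
Numerator: 0.555 + 0.787 = 1.342
Denominator: 1 + 0.436785 = 1.436785
u = 1.342/1.436785 = 0.9340c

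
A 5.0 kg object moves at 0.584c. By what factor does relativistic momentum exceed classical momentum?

p_rel = γmv, p_class = mv
Ratio = γ = 1/√(1 - 0.584²) = 1.232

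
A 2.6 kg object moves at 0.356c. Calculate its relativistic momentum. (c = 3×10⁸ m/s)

γ = 1/√(1 - 0.356²) = 1.070
v = 0.356 × 3×10⁸ = 1.068×10⁸ m/s
p = γmv = 1.070 × 2.6 × 1.068×10⁸ = 2.971×10⁸ kg·m/s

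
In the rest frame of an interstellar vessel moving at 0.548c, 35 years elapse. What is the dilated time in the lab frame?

Proper time Δt₀ = 35 years
γ = 1/√(1 - 0.548²) = 1.1955
Δt = γΔt₀ = 1.1955 × 35 = 41.84 years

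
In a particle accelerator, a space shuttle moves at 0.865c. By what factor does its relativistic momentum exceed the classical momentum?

p_rel = γmv, p_class = mv
Ratio = γ = 1/√(1 - 0.865²)
= 1/√(0.251775) = 1.993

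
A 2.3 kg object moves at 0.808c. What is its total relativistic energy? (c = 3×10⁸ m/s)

γ = 1/√(1 - 0.808²) = 1.697
mc² = 2.3 × (3×10⁸)² = 2.070×10¹⁷ J
E = γmc² = 1.697 × 2.070×10¹⁷ = 3.513×10¹⁷ J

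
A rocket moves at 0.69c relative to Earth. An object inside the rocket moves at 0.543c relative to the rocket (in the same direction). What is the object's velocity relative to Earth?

u = (u' + v)/(1 + u'v/c²)
Numerator: 0.543 + 0.69 = 1.233
Denominator: 1 + 0.37467 = 1.37467
u = 1.233/1.37467 = 0.8969c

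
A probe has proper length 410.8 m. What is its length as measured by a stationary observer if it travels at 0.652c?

Proper length L₀ = 410.8 m
γ = 1/√(1 - 0.652²) = 1.3189
L = L₀/γ = 410.8/1.3189 = 311.5 m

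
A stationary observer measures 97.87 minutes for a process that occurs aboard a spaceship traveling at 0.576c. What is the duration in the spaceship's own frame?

Dilated time Δt = 97.87 minutes
γ = 1/√(1 - 0.576²) = 1.2233
Δt₀ = Δt/γ = 97.87/1.2233 = 80.00 minutes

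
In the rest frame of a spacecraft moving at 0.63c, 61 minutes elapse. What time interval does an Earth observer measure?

Proper time Δt₀ = 61 minutes
γ = 1/√(1 - 0.63²) = 1.2877
Δt = γΔt₀ = 1.2877 × 61 = 78.55 minutes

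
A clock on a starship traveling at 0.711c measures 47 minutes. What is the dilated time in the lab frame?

Proper time Δt₀ = 47 minutes
γ = 1/√(1 - 0.711²) = 1.4221
Δt = γΔt₀ = 1.4221 × 47 = 66.84 minutes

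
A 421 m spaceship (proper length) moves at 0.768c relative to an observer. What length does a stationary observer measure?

Proper length L₀ = 421 m
γ = 1/√(1 - 0.768²) = 1.5614
L = L₀/γ = 421/1.5614 = 269.6 m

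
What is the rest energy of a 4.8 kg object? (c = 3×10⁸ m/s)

c² = (3×10⁸)² = 9.000×10¹⁶ m²/s²
E₀ = mc² = 4.8 × 9.000×10¹⁶ = 4.320×10¹⁷ J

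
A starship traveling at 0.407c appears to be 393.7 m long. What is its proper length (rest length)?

Contracted length L = 393.7 m
γ = 1/√(1 - 0.407²) = 1.0948
L₀ = γL = 1.0948 × 393.7 = 431.0 m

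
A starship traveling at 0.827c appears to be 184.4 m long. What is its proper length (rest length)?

Contracted length L = 184.4 m
γ = 1/√(1 - 0.827²) = 1.779
L₀ = γL = 1.779 × 184.4 = 328.0 m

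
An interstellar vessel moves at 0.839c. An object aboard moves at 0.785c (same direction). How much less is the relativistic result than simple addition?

Classical: u' + v = 0.785 + 0.839 = 1.624c
Relativistic: u = (0.785 + 0.839)/(1 + 0.658615) = 1.624/1.658615 = 0.9791c
Difference: 1.624 - 0.9791 = 0.6449c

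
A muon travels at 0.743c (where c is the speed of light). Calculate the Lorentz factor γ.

v/c = 0.743, so (v/c)² = 0.552049
1 - (v/c)² = 0.447951
γ = 1/√(0.447951) = 1.494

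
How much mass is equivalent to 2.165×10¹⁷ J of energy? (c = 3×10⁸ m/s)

From E = mc², we get m = E/c²
c² = (3×10⁸)² = 9×10¹⁶ m²/s²
m = 2.165×10¹⁷ / 9×10¹⁶ = 2.406 kg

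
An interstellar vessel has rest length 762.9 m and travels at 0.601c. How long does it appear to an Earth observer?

Proper length L₀ = 762.9 m
γ = 1/√(1 - 0.601²) = 1.2512
L = L₀/γ = 762.9/1.2512 = 609.7 m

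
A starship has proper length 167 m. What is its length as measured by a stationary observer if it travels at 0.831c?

Proper length L₀ = 167 m
γ = 1/√(1 - 0.831²) = 1.7977
L = L₀/γ = 167/1.7977 = 92.90 m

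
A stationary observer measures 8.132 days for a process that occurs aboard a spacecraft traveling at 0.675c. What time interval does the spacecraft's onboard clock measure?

Dilated time Δt = 8.132 days
γ = 1/√(1 - 0.675²) = 1.3553
Δt₀ = Δt/γ = 8.132/1.3553 = 6.000 days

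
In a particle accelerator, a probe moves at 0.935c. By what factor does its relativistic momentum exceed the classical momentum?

p_rel = γmv, p_class = mv
Ratio = γ = 1/√(1 - 0.935²)
= 1/√(0.125775) = 2.820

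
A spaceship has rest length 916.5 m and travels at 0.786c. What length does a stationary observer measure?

Proper length L₀ = 916.5 m
γ = 1/√(1 - 0.786²) = 1.6175
L = L₀/γ = 916.5/1.6175 = 566.6 m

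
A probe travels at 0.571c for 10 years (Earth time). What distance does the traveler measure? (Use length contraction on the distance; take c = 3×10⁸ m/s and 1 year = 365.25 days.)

Earth distance: d = v × t = 0.571c × 10 yr = 5.406×10¹⁶ m
γ = 1.218
d' = d/γ = 5.406×10¹⁶/1.218 = 4.438×10¹⁶ m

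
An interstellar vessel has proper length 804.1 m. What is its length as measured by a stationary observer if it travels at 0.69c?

Proper length L₀ = 804.1 m
γ = 1/√(1 - 0.69²) = 1.3816
L = L₀/γ = 804.1/1.3816 = 582.0 m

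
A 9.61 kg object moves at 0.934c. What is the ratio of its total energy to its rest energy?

E = γmc², E₀ = mc²
E/E₀ = γ = 1/√(1 - 0.934²) = 2.799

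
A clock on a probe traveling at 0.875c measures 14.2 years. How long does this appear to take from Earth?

Proper time Δt₀ = 14.2 years
γ = 1/√(1 - 0.875²) = 2.0656
Δt = γΔt₀ = 2.0656 × 14.2 = 29.33 years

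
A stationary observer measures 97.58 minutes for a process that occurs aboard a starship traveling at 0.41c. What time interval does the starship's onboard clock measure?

Dilated time Δt = 97.58 minutes
γ = 1/√(1 - 0.41²) = 1.0964
Δt₀ = Δt/γ = 97.58/1.0964 = 89.00 minutes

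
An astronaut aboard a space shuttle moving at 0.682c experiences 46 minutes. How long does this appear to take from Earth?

Proper time Δt₀ = 46 minutes
γ = 1/√(1 - 0.682²) = 1.3673
Δt = γΔt₀ = 1.3673 × 46 = 62.90 minutes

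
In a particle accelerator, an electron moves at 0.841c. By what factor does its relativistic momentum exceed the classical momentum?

p_rel = γmv, p_class = mv
Ratio = γ = 1/√(1 - 0.841²)
= 1/√(0.292719) = 1.848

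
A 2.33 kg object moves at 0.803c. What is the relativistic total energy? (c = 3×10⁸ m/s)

γ = 1/√(1 - 0.803²) = 1.678
mc² = 2.33 × (3×10⁸)² = 2.097×10¹⁷ J
E = γmc² = 1.678 × 2.097×10¹⁷ = 3.519×10¹⁷ J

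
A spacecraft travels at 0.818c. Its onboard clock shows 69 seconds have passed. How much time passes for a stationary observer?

Proper time Δt₀ = 69 seconds
γ = 1/√(1 - 0.818²) = 1.7385
Δt = γΔt₀ = 1.7385 × 69 = 120.0 seconds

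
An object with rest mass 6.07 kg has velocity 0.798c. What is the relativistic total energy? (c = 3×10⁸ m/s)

γ = 1/√(1 - 0.798²) = 1.6593
mc² = 6.07 × (3×10⁸)² = 5.463×10¹⁷ J
E = γmc² = 1.6593 × 5.463×10¹⁷ = 9.065×10¹⁷ J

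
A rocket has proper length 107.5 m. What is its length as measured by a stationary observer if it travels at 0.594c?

Proper length L₀ = 107.5 m
γ = 1/√(1 - 0.594²) = 1.243
L = L₀/γ = 107.5/1.243 = 86.48 m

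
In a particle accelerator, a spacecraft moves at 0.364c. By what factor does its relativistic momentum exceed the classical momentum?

p_rel = γmv, p_class = mv
Ratio = γ = 1/√(1 - 0.364²)
= 1/√(0.867504) = 1.074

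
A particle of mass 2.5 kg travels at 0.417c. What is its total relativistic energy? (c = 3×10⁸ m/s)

γ = 1/√(1 - 0.417²) = 1.100223
mc² = 2.5 × (3×10⁸)² = 2.250×10¹⁷ J
E = γmc² = 1.100223 × 2.250×10¹⁷ = 2.476×10¹⁷ J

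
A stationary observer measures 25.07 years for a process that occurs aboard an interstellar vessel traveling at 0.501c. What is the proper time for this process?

Dilated time Δt = 25.07 years
γ = 1/√(1 - 0.501²) = 1.1555
Δt₀ = Δt/γ = 25.07/1.1555 = 21.70 years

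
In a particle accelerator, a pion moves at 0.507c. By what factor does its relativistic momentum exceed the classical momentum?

p_rel = γmv, p_class = mv
Ratio = γ = 1/√(1 - 0.507²)
= 1/√(0.742951) = 1.160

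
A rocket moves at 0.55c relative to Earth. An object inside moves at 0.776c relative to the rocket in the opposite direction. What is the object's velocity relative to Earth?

Object's velocity in rocket frame is u' = -0.776c
u = (u' + v)/(1 + u'v/c²) = (v - 0.776)/(1 - 0.776·v/c²)
Numerator: 0.55 - 0.776 = -0.226
Denominator: 1 - 0.4268 = 0.5732
u = -0.226/0.5732 = -0.3943c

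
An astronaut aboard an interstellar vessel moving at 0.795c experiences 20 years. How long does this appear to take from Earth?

Proper time Δt₀ = 20 years
γ = 1/√(1 - 0.795²) = 1.6485
Δt = γΔt₀ = 1.6485 × 20 = 32.97 years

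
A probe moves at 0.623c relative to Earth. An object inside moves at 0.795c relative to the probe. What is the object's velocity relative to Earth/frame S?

u = (u' + v)/(1 + u'v/c²)
Numerator: 0.795 + 0.623 = 1.418
Denominator: 1 + 0.495285 = 1.495285
u = 1.418/1.495285 = 0.9483c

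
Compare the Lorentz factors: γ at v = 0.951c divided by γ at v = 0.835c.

γ₁ = 1/√(1 - 0.951²) = 3.234
γ₂ = 1/√(1 - 0.835²) = 1.817
γ₁/γ₂ = 3.234/1.817 = 1.780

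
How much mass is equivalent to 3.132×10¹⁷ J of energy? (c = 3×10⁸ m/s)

From E = mc², we get m = E/c²
c² = (3×10⁸)² = 9×10¹⁶ m²/s²
m = 3.132×10¹⁷ / 9×10¹⁶ = 3.480 kg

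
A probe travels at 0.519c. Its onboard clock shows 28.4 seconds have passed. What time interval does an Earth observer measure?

Proper time Δt₀ = 28.4 seconds
γ = 1/√(1 - 0.519²) = 1.170
Δt = γΔt₀ = 1.170 × 28.4 = 33.23 seconds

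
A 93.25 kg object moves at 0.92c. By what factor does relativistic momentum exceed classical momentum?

p_rel = γmv, p_class = mv
Ratio = γ = 1/√(1 - 0.92²) = 2.552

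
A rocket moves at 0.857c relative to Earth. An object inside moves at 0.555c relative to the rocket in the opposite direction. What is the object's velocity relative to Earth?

Object's velocity in rocket frame is u' = -0.555c
u = (u' + v)/(1 + u'v/c²) = (v - 0.555)/(1 - 0.555·v/c²)
Numerator: 0.857 - 0.555 = 0.302
Denominator: 1 - 0.475635 = 0.524365
u = 0.302/0.524365 = 0.5759c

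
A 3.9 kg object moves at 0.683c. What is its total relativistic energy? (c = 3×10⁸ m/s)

γ = 1/√(1 - 0.683²) = 1.369
mc² = 3.9 × (3×10⁸)² = 3.510×10¹⁷ J
E = γmc² = 1.369 × 3.510×10¹⁷ = 4.805×10¹⁷ J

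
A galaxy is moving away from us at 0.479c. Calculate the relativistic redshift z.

β = 0.479
(1+β)/(1-β) = 1.479/0.521 = 2.839
√(2.839) = 1.6849
z = 1.6849 - 1 = 0.6849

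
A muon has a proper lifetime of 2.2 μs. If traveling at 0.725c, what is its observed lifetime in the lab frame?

Proper lifetime τ₀ = 2.2 μs
γ = 1/√(1 - 0.725²) = 1.452
τ = γτ₀ = 1.452 × 2.2 μs = 3.194 μs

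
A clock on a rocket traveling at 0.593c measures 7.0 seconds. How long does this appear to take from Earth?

Proper time Δt₀ = 7.0 seconds
γ = 1/√(1 - 0.593²) = 1.2419
Δt = γΔt₀ = 1.2419 × 7.0 = 8.693 seconds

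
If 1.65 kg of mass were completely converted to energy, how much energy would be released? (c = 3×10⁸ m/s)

Using E = mc²:
c² = (3×10⁸)² = 9×10¹⁶ m²/s²
E = 1.65 × 9×10¹⁶ = 1.485×10¹⁷ J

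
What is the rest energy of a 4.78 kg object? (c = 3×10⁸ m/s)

c² = (3×10⁸)² = 9.000×10¹⁶ m²/s²
E₀ = mc² = 4.78 × 9.000×10¹⁶ = 4.302×10¹⁷ J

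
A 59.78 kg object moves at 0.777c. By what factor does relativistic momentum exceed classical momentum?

p_rel = γmv, p_class = mv
Ratio = γ = 1/√(1 - 0.777²) = 1.589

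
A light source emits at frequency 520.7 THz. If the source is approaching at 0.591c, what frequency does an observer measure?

β = v/c = 0.591
(1+β)/(1-β) = 1.591/0.409 = 3.890
Doppler factor = √(3.890) = 1.972
f_obs = 520.7 × 1.972 = 1027 THz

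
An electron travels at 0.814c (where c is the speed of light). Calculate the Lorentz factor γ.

v/c = 0.814, so (v/c)² = 0.662596
1 - (v/c)² = 0.337404
γ = 1/√(0.337404) = 1.722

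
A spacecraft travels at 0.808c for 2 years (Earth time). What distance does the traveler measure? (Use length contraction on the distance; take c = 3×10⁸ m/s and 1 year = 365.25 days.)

Earth distance: d = v × t = 0.808c × 2 yr = 1.5299×10¹⁶ m
γ = 1.6973
d' = d/γ = 1.5299×10¹⁶/1.6973 = 9.014×10¹⁵ m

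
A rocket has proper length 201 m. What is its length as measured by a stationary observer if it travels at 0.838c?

Proper length L₀ = 201 m
γ = 1/√(1 - 0.838²) = 1.833
L = L₀/γ = 201/1.833 = 109.7 m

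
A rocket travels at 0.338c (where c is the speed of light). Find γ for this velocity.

v/c = 0.338, so (v/c)² = 0.114244
1 - (v/c)² = 0.885756
γ = 1/√(0.885756) = 1.063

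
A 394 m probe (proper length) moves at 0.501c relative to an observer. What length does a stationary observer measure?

Proper length L₀ = 394 m
γ = 1/√(1 - 0.501²) = 1.1555
L = L₀/γ = 394/1.1555 = 341.0 m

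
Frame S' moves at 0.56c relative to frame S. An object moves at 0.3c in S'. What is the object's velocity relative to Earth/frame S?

u = (u' + v)/(1 + u'v/c²)
Numerator: 0.3 + 0.56 = 0.86
Denominator: 1 + 0.168 = 1.168
u = 0.86/1.168 = 0.7363c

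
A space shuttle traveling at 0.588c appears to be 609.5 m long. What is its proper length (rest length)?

Contracted length L = 609.5 m
γ = 1/√(1 - 0.588²) = 1.2363
L₀ = γL = 1.2363 × 609.5 = 753.5 m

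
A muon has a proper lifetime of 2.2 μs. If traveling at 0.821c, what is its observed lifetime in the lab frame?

Proper lifetime τ₀ = 2.2 μs
γ = 1/√(1 - 0.821²) = 1.7515
τ = γτ₀ = 1.7515 × 2.2 μs = 3.853 μs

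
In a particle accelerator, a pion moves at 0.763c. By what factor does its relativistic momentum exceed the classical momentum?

p_rel = γmv, p_class = mv
Ratio = γ = 1/√(1 - 0.763²)
= 1/√(0.417831) = 1.547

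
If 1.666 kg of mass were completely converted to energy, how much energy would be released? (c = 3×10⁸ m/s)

Using E = mc²:
c² = (3×10⁸)² = 9×10¹⁶ m²/s²
E = 1.666 × 9×10¹⁶ = 1.499×10¹⁷ J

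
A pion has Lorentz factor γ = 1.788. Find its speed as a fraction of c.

From γ = 1/√(1 - v²/c²):
1/γ² = 1/1.788² = 0.3128
v²/c² = 1 - 0.3128 = 0.6872
v/c = √(0.6872) = 0.8290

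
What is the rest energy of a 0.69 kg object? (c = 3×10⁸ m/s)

c² = (3×10⁸)² = 9.000×10¹⁶ m²/s²
E₀ = mc² = 0.69 × 9.000×10¹⁶ = 6.210×10¹⁶ J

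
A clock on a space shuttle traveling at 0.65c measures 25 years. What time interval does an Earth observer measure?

Proper time Δt₀ = 25 years
γ = 1/√(1 - 0.65²) = 1.316
Δt = γΔt₀ = 1.316 × 25 = 32.90 years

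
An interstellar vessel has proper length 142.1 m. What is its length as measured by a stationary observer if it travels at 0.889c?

Proper length L₀ = 142.1 m
γ = 1/√(1 - 0.889²) = 2.1838
L = L₀/γ = 142.1/2.1838 = 65.07 m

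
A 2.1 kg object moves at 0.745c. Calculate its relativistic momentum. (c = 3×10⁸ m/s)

γ = 1/√(1 - 0.745²) = 1.499
v = 0.745 × 3×10⁸ = 2.235×10⁸ m/s
p = γmv = 1.499 × 2.1 × 2.235×10⁸ = 7.036×10⁸ kg·m/s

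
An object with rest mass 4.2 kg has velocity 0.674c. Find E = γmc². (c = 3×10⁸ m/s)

γ = 1/√(1 - 0.674²) = 1.3537
mc² = 4.2 × (3×10⁸)² = 3.780×10¹⁷ J
E = γmc² = 1.3537 × 3.780×10¹⁷ = 5.117×10¹⁷ J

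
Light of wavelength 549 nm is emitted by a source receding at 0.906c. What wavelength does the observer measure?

β = 0.906
Wavelength Doppler factor = √(1.906/0.094) = √(20.28) = 4.503
λ_obs = 549 × 4.503 = 2472 nm (redshift)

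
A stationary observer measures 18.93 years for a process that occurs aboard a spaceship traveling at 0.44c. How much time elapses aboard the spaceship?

Dilated time Δt = 18.93 years
γ = 1/√(1 - 0.44²) = 1.1136
Δt₀ = Δt/γ = 18.93/1.1136 = 17.00 years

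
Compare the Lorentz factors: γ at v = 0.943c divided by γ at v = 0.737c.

γ₁ = 1/√(1 - 0.943²) = 3.0049
γ₂ = 1/√(1 - 0.737²) = 1.4795
γ₁/γ₂ = 3.0049/1.4795 = 2.031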